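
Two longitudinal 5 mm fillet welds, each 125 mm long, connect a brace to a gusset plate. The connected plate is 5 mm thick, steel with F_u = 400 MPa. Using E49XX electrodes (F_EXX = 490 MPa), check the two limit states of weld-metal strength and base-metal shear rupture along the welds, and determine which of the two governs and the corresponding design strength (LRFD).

t_e = 0.707 × 5 = 3.535 mm; L = 250 mm.
Weld metal: φR_n = 0.75 × 0.6 × 490 × 3.535 × 250 × 10⁻³ = 194.9 kN.
Base metal (shear rupture): φR_n = 0.75 × 0.6 × 400 × 5 × 250 × 10⁻³ = 225 kN.
Governing: weld metal.

φR_n ≈ 195 kN (weld metal governs)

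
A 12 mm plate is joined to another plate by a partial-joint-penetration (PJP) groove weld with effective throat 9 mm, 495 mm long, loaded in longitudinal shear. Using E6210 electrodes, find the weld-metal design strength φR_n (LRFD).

E62XX → F_EXX = 620 MPa.
Effective throat (given) t_e = 9 mm.
A_we = 9 × 495 = 4455 mm².
F_nw = 0.6 F_EXX = 372 MPa.
φR_n = 0.75 × 372 × 4455 × 10⁻³ = 1243 kN.

φR_n ≈ 1240 kN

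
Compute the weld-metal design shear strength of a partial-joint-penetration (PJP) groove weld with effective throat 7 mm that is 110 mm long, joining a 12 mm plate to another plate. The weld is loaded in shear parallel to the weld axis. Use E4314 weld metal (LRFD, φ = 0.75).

E43XX → F_EXX = 430 MPa.
Effective throat (given) t_e = 7 mm.
A_we = 7 × 110 = 770 mm².
F_nw = 0.6 F_EXX = 258 MPa.
φR_n = 0.75 × 258 × 770 × 10⁻³ = 149 kN.

φR_n ≈ 149 kN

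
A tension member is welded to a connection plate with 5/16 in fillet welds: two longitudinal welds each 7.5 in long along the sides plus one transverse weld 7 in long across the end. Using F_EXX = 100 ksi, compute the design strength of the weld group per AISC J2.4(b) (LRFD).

t_e = 0.707 × 0.3125 = 0.2209 in.
R_nwl = 0.6 × 100 × 0.2209 × 15 = 198.8 kip (longitudinal, 2 welds).
R_nwt = 0.6 × 100 × 0.2209 × 7 = 92.79 kip (transverse, base value).
(i) R_nwl + R_nwt = 291.6 kip; (ii) 0.85 R_nwl + 1.5 R_nwt = 308.2 kip.
R_n = max = 308.2 kip [governs: (ii)]; φR_n = 231.2 kip.

φR_n ≈ 231 kip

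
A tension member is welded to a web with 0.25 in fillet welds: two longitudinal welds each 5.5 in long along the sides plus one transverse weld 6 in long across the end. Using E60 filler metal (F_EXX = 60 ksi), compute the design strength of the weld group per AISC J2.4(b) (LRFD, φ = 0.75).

t_e = 0.707 × 0.25 = 0.1767 in.
R_nwl = 0.6 × 60 × 0.1767 × 11 = 69.99 kips (longitudinal, 2 welds).
R_nwt = 0.6 × 60 × 0.1767 × 6 = 38.18 kips (transverse, base value).
(i) R_nwl + R_nwt = 108.2 kips; (ii) 0.85 R_nwl + 1.5 R_nwt = 116.8 kips.
R_n = max = 116.8 kips [governs: (ii)]; φR_n = 87.57 kips.

φR_n ≈ 87.6 kips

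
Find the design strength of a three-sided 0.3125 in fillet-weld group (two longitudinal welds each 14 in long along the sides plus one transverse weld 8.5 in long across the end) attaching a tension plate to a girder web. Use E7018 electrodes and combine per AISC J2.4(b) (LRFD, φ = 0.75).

φR_n ≈ 254 kip

E70XX → F_EXX = 70 ksi.
t_e = 0.707 × 0.3125 = 0.2209 in.
R_nwl = 0.6 × 70 × 0.2209 × 28 = 259.8 kip (longitudinal, 2 welds).
R_nwt = 0.6 × 70 × 0.2209 × 8.5 = 78.87 kip (transverse, base value).
(i) R_nwl + R_nwt = 338.7 kip; (ii) 0.85 R_nwl + 1.5 R_nwt = 339.2 kip.
R_n = max = 339.2 kip [governs: (ii)]; φR_n = 254.4 kip.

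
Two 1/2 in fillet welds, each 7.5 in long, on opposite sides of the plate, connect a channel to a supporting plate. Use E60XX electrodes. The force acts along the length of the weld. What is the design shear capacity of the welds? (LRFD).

φR_n ≈ 143 kips

E60XX → F_EXX = 60 ksi.
Effective throat t_e = 0.707 × 0.5 = 0.3535 in.
Total length L = 15 in; A_we = 0.3535 × 15 = 5.302 in².
F_nw = 0.6 F_EXX = 0.6 × 60 = 36 ksi.
φR_n = 0.75 × 36 × 5.302 = 143.2 kips.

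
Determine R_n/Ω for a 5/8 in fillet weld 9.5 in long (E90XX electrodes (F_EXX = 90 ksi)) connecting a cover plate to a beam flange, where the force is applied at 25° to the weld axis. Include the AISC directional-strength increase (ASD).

R_n/Ω ≈ 129 kip

t_e = 0.707 × 0.625 = 0.4419 in; A_we = 0.4419 × 9.5 = 4.198 in².
Directional factor: 1.0 + 0.5 sin^1.5(25°) = 1.137.
F_nw = 0.6 × 90 × 1.137 = 61.42 ksi.
R_n/Ω = (61.42 × 4.198) / 2.0 = 128.9 kip.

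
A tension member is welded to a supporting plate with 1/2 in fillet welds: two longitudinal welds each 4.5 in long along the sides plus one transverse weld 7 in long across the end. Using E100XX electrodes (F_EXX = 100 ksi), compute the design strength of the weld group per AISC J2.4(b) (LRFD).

φR_n ≈ 289 kip

t_e = 0.707 × 0.5 = 0.3535 in.
R_nwl = 0.6 × 100 × 0.3535 × 9 = 190.9 kip (longitudinal, 2 welds).
R_nwt = 0.6 × 100 × 0.3535 × 7 = 148.5 kip (transverse, base value).
(i) R_nwl + R_nwt = 339.4 kip; (ii) 0.85 R_nwl + 1.5 R_nwt = 385 kip.
R_n = max = 385 kip [governs: (ii)]; φR_n = 288.7 kip.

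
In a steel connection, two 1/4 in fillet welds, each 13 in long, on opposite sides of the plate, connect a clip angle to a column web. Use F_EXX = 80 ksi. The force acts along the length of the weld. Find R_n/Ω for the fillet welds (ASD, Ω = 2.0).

R_n/Ω ≈ 110 kip

Effective throat t_e = 0.707 × 0.25 = 0.1767 in.
Total length L = 26 in; A_we = 0.1767 × 26 = 4.595 in².
F_nw = 0.6 F_EXX = 0.6 × 80 = 48 ksi.
R_n = 48 × 4.595 = 220.6 kip; R_n/Ω = 220.6/2.0 = 110.3 kip.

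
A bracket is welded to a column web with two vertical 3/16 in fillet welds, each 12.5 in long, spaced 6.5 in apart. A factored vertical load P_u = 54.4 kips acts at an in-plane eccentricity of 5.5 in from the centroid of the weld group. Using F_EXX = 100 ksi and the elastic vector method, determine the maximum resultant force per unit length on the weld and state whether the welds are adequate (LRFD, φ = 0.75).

Total weld length L_w = 25 in. Treat welds as unit-width lines.
Polar moment about centroid: J = 2[d³/12 + d(b/2)²] = 2[12.5³/12 + 12.5×3.25²] = 589.6 in³.
Direct shear f_v = P/L_w = 54.4 / 25 = 2.176 kip/in (vertical).
Torsion M = P·e = 54.4 × 5.5 = 299.2 kip·in.
Critical point at (x, y) = (3.25, 6.25) from centroid. f_tx = M·y/J = 3.172 kip/in; f_ty = M·x/J = 1.649 kip/in.
Resultant f_max = √[f_tx² + (f_v + f_ty)²] = √[3.172² + (2.176 + 1.649)²] = 4.969 kip/in.
Capacity per unit length: φr_n = 0.75 × 0.6 × 100 × (0.707 × 0.1875) = 5.965 kip/in.
4.969 ≤ 5.965 → adequate.

f_max ≈ 4.97 kip/in; adequate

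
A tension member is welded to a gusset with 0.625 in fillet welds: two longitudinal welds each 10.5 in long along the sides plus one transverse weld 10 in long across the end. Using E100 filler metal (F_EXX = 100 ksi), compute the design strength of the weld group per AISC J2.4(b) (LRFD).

t_e = 0.707 × 0.625 = 0.4419 in.
R_nwl = 0.6 × 100 × 0.4419 × 21 = 556.8 kip (longitudinal, 2 welds).
R_nwt = 0.6 × 100 × 0.4419 × 10 = 265.1 kip (transverse, base value).
(i) R_nwl + R_nwt = 821.9 kip; (ii) 0.85 R_nwl + 1.5 R_nwt = 870.9 kip.
R_n = max = 870.9 kip [governs: (ii)]; φR_n = 653.2 kip.

φR_n ≈ 653 kip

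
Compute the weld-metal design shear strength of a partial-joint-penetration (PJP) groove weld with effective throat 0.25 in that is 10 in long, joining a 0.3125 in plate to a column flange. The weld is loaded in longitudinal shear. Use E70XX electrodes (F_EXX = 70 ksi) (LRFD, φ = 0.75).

Effective throat (given) t_e = 0.25 in.
A_we = 0.25 × 10 = 2.5 in².
F_nw = 0.6 F_EXX = 42 ksi.
φR_n = 0.75 × 42 × 2.5 = 78.75 kips.

φR_n ≈ 78.8 kips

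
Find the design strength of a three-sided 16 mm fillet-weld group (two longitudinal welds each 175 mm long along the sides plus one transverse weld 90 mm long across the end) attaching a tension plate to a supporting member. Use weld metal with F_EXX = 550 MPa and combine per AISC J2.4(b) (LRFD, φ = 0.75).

φR_n ≈ 1230 kN

t_e = 0.707 × 16 = 11.31 mm.
R_nwl = 0.6 × 550 × 11.31 × 350 × 10⁻³ = 1307 kN (longitudinal, 2 welds).
R_nwt = 0.6 × 550 × 11.31 × 90 × 10⁻³ = 336 kN (transverse, base value).
(i) R_nwl + R_nwt = 1643 kN; (ii) 0.85 R_nwl + 1.5 R_nwt = 1615 kN.
R_n = max = 1643 kN [governs: (i)]; φR_n = 1232 kN.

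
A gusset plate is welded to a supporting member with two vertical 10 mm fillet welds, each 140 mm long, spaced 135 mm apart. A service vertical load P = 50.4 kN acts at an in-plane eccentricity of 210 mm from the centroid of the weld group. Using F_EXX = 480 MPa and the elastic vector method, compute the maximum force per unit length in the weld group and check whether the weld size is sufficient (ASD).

Total weld length L_w = 280 mm. Treat welds as unit-width lines.
Polar moment about centroid: J = 2[d³/12 + d(b/2)²] = 2[140³/12 + 140×67.5²] = 1733000 mm³.
Direct shear f_v = P/L_w = 50.4×10³ / 280 = 180 N/mm (vertical).
Torsion M = P·e = 50.4×10³ × 210 = 10584000 N·mm.
Critical point at (x, y) = (67.5, 70) from centroid. f_tx = M·y/J = 427.5 N/mm; f_ty = M·x/J = 412.2 N/mm.
Resultant f_max = √[f_tx² + (f_v + f_ty)²] = √[427.5² + (180 + 412.2)²] = 730.4 N/mm.
Capacity per unit length: r_n/Ω = (1/2.0) × 0.6 × 480 × (0.707 × 10) = 1018 N/mm.
730.4 ≤ 1018 → adequate.

f_max ≈ 730 N/mm; adequate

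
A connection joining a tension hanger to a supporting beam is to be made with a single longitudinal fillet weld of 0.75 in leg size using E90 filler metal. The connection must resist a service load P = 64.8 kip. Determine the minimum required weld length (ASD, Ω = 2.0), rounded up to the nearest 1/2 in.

E90XX → F_EXX = 90 ksi.
Throat t_e = 0.707 × 0.75 = 0.5302 in.
r_n/Ω = (0.6 × 90 × 0.5302) / 2.0 = 14.32 kip/in.
L_req = P / (r_n/Ω) = 64.8 / 14.32 = 4.526 in total.
Round up → use L = 5 in.

L = 5 in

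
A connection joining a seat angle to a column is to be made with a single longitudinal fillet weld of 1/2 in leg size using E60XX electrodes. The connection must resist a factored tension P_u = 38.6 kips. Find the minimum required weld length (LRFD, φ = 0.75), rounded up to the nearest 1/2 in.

E60XX → F_EXX = 60 ksi.
Throat t_e = 0.707 × 0.5 = 0.3535 in.
φr_n = 0.75 × 0.6 × 60 × 0.3535 = 9.544 kips/in.
L_req = P_u / φr_n = 38.6 / 9.544 = 4.044 in total.
Round up → use L = 4.5 in.

L = 4.5 in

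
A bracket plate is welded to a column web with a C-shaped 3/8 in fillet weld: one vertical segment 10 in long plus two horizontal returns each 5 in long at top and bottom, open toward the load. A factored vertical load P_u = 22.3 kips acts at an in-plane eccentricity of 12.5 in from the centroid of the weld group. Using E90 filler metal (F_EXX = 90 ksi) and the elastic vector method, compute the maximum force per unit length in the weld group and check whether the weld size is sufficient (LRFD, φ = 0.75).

Total weld length L_w = 20 in. Treat welds as unit-width lines.
Centroid: x̄ = 2×5×2.5 / 20 = 1.25 in from the vertical weld.
Polar moment about centroid: J = I_x + I_y = [10³/12 + 2×5×5²] + [10×1.25² + 2(5³/12 + 5×1.25²)] = 385.4 in³.
Direct shear f_v = P/L_w = 22.3 / 20 = 1.115 kip/in (vertical).
Torsion M = P·e = 22.3 × 12.5 = 278.75 kip·in.
Critical point at (x, y) = (3.75, 5) from centroid. f_tx = M·y/J = 3.616 kip/in; f_ty = M·x/J = 2.712 kip/in.
Resultant f_max = √[f_tx² + (f_v + f_ty)²] = √[3.616² + (1.115 + 2.712)²] = 5.265 kip/in.
Capacity per unit length: φr_n = 0.75 × 0.6 × 90 × (0.707 × 0.375) = 10.74 kip/in.
5.265 ≤ 10.74 → adequate.

f_max ≈ 5.27 kip/in; adequate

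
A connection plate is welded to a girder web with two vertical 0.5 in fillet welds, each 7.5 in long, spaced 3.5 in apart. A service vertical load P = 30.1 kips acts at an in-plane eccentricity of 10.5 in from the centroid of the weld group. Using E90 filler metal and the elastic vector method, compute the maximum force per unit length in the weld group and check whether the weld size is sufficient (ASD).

E90XX → F_EXX = 90 ksi.
Total weld length L_w = 15 in. Treat welds as unit-width lines.
Polar moment about centroid: J = 2[d³/12 + d(b/2)²] = 2[7.5³/12 + 7.5×1.75²] = 116.2 in³.
Direct shear f_v = P/L_w = 30.1 / 15 = 2.007 kip/in (vertical).
Torsion M = P·e = 30.1 × 10.5 = 316.05 kip·in.
Critical point at (x, y) = (1.75, 3.75) from centroid. f_tx = M·y/J = 10.2 kip/in; f_ty = M·x/J = 4.758 kip/in.
Resultant f_max = √[f_tx² + (f_v + f_ty)²] = √[10.2² + (2.007 + 4.758)²] = 12.24 kip/in.
Capacity per unit length: r_n/Ω = (1/2.0) × 0.6 × 90 × (0.707 × 0.5) = 9.544 kip/in.
12.24 > 9.544 → NOT adequate.

f_max ≈ 12.2 kip/in; NOT adequate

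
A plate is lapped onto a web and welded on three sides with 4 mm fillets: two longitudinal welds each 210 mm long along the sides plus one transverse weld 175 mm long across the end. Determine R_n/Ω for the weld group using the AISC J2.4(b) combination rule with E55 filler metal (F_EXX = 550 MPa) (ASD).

t_e = 0.707 × 4 = 2.828 mm.
R_nwl = 0.6 × 550 × 2.828 × 420 × 10⁻³ = 392 kN (longitudinal, 2 welds).
R_nwt = 0.6 × 550 × 2.828 × 175 × 10⁻³ = 163.3 kN (transverse, base value).
(i) R_nwl + R_nwt = 555.3 kN; (ii) 0.85 R_nwl + 1.5 R_nwt = 578.1 kN.
R_n = max = 578.1 kN [governs: (ii)]; R_n/Ω = 289.1 kN.

R_n/Ω ≈ 289 kN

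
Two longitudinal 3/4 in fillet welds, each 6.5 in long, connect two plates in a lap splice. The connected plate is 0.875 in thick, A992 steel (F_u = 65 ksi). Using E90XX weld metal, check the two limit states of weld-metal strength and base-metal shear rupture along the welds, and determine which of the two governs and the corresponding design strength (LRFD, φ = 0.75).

φR_n ≈ 279 kips (weld metal governs)

E90XX → F_EXX = 90 ksi.
t_e = 0.707 × 0.75 = 0.5302 in; L = 13 in.
Weld metal: φR_n = 0.75 × 0.6 × 90 × 0.5302 × 13 = 279.2 kips.
Base metal (shear rupture): φR_n = 0.75 × 0.6 × 65 × 0.875 × 13 = 332.7 kips.
Governing: weld metal.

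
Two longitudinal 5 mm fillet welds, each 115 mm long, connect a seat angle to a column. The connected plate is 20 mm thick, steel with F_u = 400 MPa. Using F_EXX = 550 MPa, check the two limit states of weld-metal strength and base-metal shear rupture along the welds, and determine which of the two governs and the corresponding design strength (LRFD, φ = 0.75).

t_e = 0.707 × 5 = 3.535 mm; L = 230 mm.
Weld metal: φR_n = 0.75 × 0.6 × 550 × 3.535 × 230 × 10⁻³ = 201.2 kN.
Base metal (shear rupture): φR_n = 0.75 × 0.6 × 400 × 20 × 230 × 10⁻³ = 828 kN.
Governing: weld metal.

φR_n ≈ 201 kN (weld metal governs)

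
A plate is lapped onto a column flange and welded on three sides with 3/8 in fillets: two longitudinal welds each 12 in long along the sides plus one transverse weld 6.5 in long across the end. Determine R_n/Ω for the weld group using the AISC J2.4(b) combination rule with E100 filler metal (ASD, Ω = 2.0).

E100XX → F_EXX = 100 ksi.
t_e = 0.707 × 0.375 = 0.2651 in.
R_nwl = 0.6 × 100 × 0.2651 × 24 = 381.8 kips (longitudinal, 2 welds).
R_nwt = 0.6 × 100 × 0.2651 × 6.5 = 103.4 kips (transverse, base value).
(i) R_nwl + R_nwt = 485.2 kips; (ii) 0.85 R_nwl + 1.5 R_nwt = 479.6 kips.
R_n = max = 485.2 kips [governs: (i)]; R_n/Ω = 242.6 kips.

R_n/Ω ≈ 243 kips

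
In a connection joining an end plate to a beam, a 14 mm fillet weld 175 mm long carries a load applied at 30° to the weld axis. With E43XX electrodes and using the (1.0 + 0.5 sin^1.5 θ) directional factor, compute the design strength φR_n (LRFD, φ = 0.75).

E43XX → F_EXX = 430 MPa.
t_e = 0.707 × 14 = 9.898 mm; A_we = 9.898 × 175 = 1732 mm².
Directional factor: 1.0 + 0.5 sin^1.5(30°) = 1.177.
F_nw = 0.6 × 430 × 1.177 = 303.6 MPa.
φR_n = 0.75 × 303.6 × 1732 × 10⁻³ = 394.4 kN.

φR_n ≈ 394 kN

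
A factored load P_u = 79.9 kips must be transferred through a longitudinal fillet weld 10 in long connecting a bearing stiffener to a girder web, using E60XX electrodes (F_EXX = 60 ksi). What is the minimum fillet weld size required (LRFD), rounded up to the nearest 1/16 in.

w = 7/16 in

Total weld length L = 10 in.
Required throat t_e = P_u / (φ × 0.6 F_EXX × L) = 79.9 / (0.75 × 0.6 × 60 × 10) = 0.2959 in.
Required leg w = t_e / 0.707 = 0.4186 in → use 7/16 in.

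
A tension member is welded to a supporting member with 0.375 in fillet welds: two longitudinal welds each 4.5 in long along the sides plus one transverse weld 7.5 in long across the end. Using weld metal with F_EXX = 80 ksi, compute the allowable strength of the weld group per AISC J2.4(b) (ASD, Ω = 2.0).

t_e = 0.707 × 0.375 = 0.2651 in.
R_nwl = 0.6 × 80 × 0.2651 × 9 = 114.5 kips (longitudinal, 2 welds).
R_nwt = 0.6 × 80 × 0.2651 × 7.5 = 95.44 kips (transverse, base value).
(i) R_nwl + R_nwt = 210 kips; (ii) 0.85 R_nwl + 1.5 R_nwt = 240.5 kips.
R_n = max = 240.5 kips [governs: (ii)]; R_n/Ω = 120.3 kips.

R_n/Ω ≈ 120 kips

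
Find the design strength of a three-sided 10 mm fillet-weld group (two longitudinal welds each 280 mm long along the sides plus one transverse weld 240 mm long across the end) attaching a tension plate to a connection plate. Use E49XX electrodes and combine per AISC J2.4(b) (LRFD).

φR_n ≈ 1300 kN

E49XX → F_EXX = 490 MPa.
t_e = 0.707 × 10 = 7.07 mm.
R_nwl = 0.6 × 490 × 7.07 × 560 × 10⁻³ = 1164 kN (longitudinal, 2 welds).
R_nwt = 0.6 × 490 × 7.07 × 240 × 10⁻³ = 498.9 kN (transverse, base value).
(i) R_nwl + R_nwt = 1663 kN; (ii) 0.85 R_nwl + 1.5 R_nwt = 1738 kN.
R_n = max = 1738 kN [governs: (ii)]; φR_n = 1303 kN.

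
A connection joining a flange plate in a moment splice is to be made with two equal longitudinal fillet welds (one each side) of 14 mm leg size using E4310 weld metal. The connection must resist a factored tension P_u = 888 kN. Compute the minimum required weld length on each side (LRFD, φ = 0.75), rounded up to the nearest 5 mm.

E43XX → F_EXX = 430 MPa.
Throat t_e = 0.707 × 14 = 9.898 mm.
φr_n = 0.75 × 0.6 × 430 × 9.898 × 10⁻³ = 1.915 kN/mm.
L_req = P_u / φr_n = 888 / 1.915 = 463.6 mm total.
Per side: 463.6 / 2 = 231.8 mm.
Round up → use L = 235 mm on each side.

L = 235 mm on each side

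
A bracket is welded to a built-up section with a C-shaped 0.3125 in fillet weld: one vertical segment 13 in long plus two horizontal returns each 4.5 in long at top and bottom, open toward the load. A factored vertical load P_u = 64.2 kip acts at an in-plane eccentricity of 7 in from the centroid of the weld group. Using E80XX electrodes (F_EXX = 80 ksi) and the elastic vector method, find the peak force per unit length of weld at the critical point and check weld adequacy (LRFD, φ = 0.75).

f_max ≈ 7.37 kip/in; adequate

Total weld length L_w = 22 in. Treat welds as unit-width lines.
Centroid: x̄ = 2×4.5×2.25 / 22 = 0.9205 in from the vertical weld.
Polar moment about centroid: J = I_x + I_y = [13³/12 + 2×4.5×6.5²] + [13×0.9205² + 2(4.5³/12 + 4.5×1.33²)] = 605.4 in³.
Direct shear f_v = P/L_w = 64.2 / 22 = 2.918 kip/in (vertical).
Torsion M = P·e = 64.2 × 7 = 449.4 kip·in.
Critical point at (x, y) = (3.58, 6.5) from centroid. f_tx = M·y/J = 4.825 kip/in; f_ty = M·x/J = 2.657 kip/in.
Resultant f_max = √[f_tx² + (f_v + f_ty)²] = √[4.825² + (2.918 + 2.657)²] = 7.373 kip/in.
Capacity per unit length: φr_n = 0.75 × 0.6 × 80 × (0.707 × 0.3125) = 7.954 kip/in.
7.373 ≤ 7.954 → adequate.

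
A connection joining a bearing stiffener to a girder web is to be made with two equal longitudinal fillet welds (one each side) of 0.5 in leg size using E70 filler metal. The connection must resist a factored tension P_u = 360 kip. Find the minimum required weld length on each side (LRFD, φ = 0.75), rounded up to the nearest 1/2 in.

E70XX → F_EXX = 70 ksi.
Throat t_e = 0.707 × 0.5 = 0.3535 in.
φr_n = 0.75 × 0.6 × 70 × 0.3535 = 11.14 kip/in.
L_req = P_u / φr_n = 360 / 11.14 = 32.33 in total.
Per side: 32.33 / 2 = 16.16 in.
Round up → use L = 16.5 in on each side.

L = 16.5 in on each side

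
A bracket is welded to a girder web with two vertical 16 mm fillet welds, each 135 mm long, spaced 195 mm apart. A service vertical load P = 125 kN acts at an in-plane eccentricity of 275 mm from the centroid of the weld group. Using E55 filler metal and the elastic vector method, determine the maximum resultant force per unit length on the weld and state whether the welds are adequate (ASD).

f_max ≈ 1770 N/mm; adequate

E55XX → F_EXX = 550 MPa.
Total weld length L_w = 270 mm. Treat welds as unit-width lines.
Polar moment about centroid: J = 2[d³/12 + d(b/2)²] = 2[135³/12 + 135×97.5²] = 2977000 mm³.
Direct shear f_v = P/L_w = 125×10³ / 270 = 463 N/mm (vertical).
Torsion M = P·e = 125×10³ × 275 = 34375000 N·mm.
Critical point at (x, y) = (97.5, 67.5) from centroid. f_tx = M·y/J = 779.5 N/mm; f_ty = M·x/J = 1126 N/mm.
Resultant f_max = √[f_tx² + (f_v + f_ty)²] = √[779.5² + (463 + 1126)²] = 1770 N/mm.
Capacity per unit length: r_n/Ω = (1/2.0) × 0.6 × 550 × (0.707 × 16) = 1866 N/mm.
1770 ≤ 1866 → adequate.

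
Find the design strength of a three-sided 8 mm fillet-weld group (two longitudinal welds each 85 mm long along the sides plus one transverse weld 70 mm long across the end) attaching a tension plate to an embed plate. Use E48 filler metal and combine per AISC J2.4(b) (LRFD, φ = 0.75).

φR_n ≈ 305 kN

E48XX → F_EXX = 480 MPa.
t_e = 0.707 × 8 = 5.656 mm.
R_nwl = 0.6 × 480 × 5.656 × 170 × 10⁻³ = 276.9 kN (longitudinal, 2 welds).
R_nwt = 0.6 × 480 × 5.656 × 70 × 10⁻³ = 114 kN (transverse, base value).
(i) R_nwl + R_nwt = 390.9 kN; (ii) 0.85 R_nwl + 1.5 R_nwt = 406.4 kN.
R_n = max = 406.4 kN [governs: (ii)]; φR_n = 304.8 kN.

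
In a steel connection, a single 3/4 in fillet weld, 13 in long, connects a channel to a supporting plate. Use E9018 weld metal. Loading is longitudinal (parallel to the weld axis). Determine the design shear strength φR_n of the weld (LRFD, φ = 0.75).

E90XX → F_EXX = 90 ksi.
Effective throat t_e = 0.707 × 0.75 = 0.5302 in.
Total length L = 13 in; A_we = 0.5302 × 13 = 6.893 in².
F_nw = 0.6 F_EXX = 0.6 × 90 = 54 ksi.
φR_n = 0.75 × 54 × 6.893 = 279.2 kips.

φR_n ≈ 279 kips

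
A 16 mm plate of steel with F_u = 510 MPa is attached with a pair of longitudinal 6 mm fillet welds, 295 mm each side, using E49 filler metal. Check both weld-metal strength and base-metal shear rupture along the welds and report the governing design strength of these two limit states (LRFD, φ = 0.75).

φR_n ≈ 552 kN (weld metal governs)

E49XX → F_EXX = 490 MPa.
t_e = 0.707 × 6 = 4.242 mm; L = 590 mm.
Weld metal: φR_n = 0.75 × 0.6 × 490 × 4.242 × 590 × 10⁻³ = 551.9 kN.
Base metal (shear rupture): φR_n = 0.75 × 0.6 × 510 × 16 × 590 × 10⁻³ = 2166 kN.
Governing: weld metal.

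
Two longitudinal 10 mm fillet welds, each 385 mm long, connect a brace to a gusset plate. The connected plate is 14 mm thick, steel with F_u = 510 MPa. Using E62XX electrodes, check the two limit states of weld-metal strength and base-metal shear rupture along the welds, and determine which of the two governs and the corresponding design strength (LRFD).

φR_n ≈ 1520 kN (weld metal governs)

E62XX → F_EXX = 620 MPa.
t_e = 0.707 × 10 = 7.07 mm; L = 770 mm.
Weld metal: φR_n = 0.75 × 0.6 × 620 × 7.07 × 770 × 10⁻³ = 1519 kN.
Base metal (shear rupture): φR_n = 0.75 × 0.6 × 510 × 14 × 770 × 10⁻³ = 2474 kN.
Governing: weld metal.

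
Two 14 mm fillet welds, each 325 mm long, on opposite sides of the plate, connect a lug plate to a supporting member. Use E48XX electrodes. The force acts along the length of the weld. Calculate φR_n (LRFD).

E48XX → F_EXX = 480 MPa.
Effective throat t_e = 0.707 × 14 = 9.898 mm.
Total length L = 650 mm; A_we = 9.898 × 650 = 6434 mm².
F_nw = 0.6 F_EXX = 0.6 × 480 = 288 MPa.
φR_n = 0.75 × 288 × 6434 × 10⁻³ = 1390 kN.

φR_n ≈ 1390 kN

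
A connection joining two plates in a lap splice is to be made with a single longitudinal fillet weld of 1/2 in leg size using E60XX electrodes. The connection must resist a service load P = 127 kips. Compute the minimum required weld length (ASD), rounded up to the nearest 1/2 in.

E60XX → F_EXX = 60 ksi.
Throat t_e = 0.707 × 0.5 = 0.3535 in.
r_n/Ω = (0.6 × 60 × 0.3535) / 2.0 = 6.363 kip/in.
L_req = P / (r_n/Ω) = 127 / 6.363 = 19.96 in total.
Round up → use L = 20 in.

L = 20 in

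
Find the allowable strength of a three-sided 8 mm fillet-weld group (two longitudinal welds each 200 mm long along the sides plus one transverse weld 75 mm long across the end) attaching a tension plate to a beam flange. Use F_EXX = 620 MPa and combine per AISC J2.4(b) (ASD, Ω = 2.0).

R_n/Ω ≈ 500 kN

t_e = 0.707 × 8 = 5.656 mm.
R_nwl = 0.6 × 620 × 5.656 × 400 × 10⁻³ = 841.6 kN (longitudinal, 2 welds).
R_nwt = 0.6 × 620 × 5.656 × 75 × 10⁻³ = 157.8 kN (transverse, base value).
(i) R_nwl + R_nwt = 999.4 kN; (ii) 0.85 R_nwl + 1.5 R_nwt = 952.1 kN.
R_n = max = 999.4 kN [governs: (i)]; R_n/Ω = 499.7 kN.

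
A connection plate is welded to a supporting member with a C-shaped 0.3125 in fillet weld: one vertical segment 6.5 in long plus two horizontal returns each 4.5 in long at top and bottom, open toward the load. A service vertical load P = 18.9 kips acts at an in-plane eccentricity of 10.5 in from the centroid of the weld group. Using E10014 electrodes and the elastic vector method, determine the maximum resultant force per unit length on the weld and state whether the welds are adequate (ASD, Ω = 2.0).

E100XX → F_EXX = 100 ksi.
Total weld length L_w = 15.5 in. Treat welds as unit-width lines.
Centroid: x̄ = 2×4.5×2.25 / 15.5 = 1.306 in from the vertical weld.
Polar moment about centroid: J = I_x + I_y = [6.5³/12 + 2×4.5×3.25²] + [6.5×1.306² + 2(4.5³/12 + 4.5×0.9435²)] = 152.2 in³.
Direct shear f_v = P/L_w = 18.9 / 15.5 = 1.219 kip/in (vertical).
Torsion M = P·e = 18.9 × 10.5 = 198.45 kip·in.
Critical point at (x, y) = (3.194, 3.25) from centroid. f_tx = M·y/J = 4.236 kip/in; f_ty = M·x/J = 4.163 kip/in.
Resultant f_max = √[f_tx² + (f_v + f_ty)²] = √[4.236² + (1.219 + 4.163)²] = 6.849 kip/in.
Capacity per unit length: r_n/Ω = (1/2.0) × 0.6 × 100 × (0.707 × 0.3125) = 6.628 kip/in.
6.849 > 6.628 → NOT adequate.

f_max ≈ 6.85 kip/in; NOT adequate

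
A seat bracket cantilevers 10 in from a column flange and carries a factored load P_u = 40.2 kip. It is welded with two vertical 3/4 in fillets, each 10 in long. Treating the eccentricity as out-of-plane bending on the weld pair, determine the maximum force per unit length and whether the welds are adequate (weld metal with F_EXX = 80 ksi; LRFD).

f_max ≈ 12.2 kip/in; adequate

L_w = 2 × 10 = 20 in; section modulus (unit throat) S = 2 × L²/6 = 33.33 in².
Direct shear f_v = P/L_w = 40.2/20 = 2.01 kip/in.
Moment M = P × e = 40.2 × 10 = 402 kip·in; bending f_b = M/S = 12.06 kip/in.
f_max = √(f_v² + f_b²) = √(2.01² + 12.06²) = 12.23 kip/in.
φr_n = 0.75 × 0.6 × 80 × (0.707 × 0.75) = 19.09 kip/in → adequate.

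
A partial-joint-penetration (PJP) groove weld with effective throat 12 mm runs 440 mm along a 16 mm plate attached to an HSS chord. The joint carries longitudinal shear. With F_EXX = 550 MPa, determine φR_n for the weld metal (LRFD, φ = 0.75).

Effective throat (given) t_e = 12 mm.
A_we = 12 × 440 = 5280 mm².
F_nw = 0.6 F_EXX = 330 MPa.
φR_n = 0.75 × 330 × 5280 × 10⁻³ = 1307 kN.

φR_n ≈ 1310 kN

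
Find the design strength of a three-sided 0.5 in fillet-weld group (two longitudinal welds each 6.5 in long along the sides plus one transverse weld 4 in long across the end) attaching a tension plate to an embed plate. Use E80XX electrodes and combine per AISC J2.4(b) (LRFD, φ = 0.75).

E80XX → F_EXX = 80 ksi.
t_e = 0.707 × 0.5 = 0.3535 in.
R_nwl = 0.6 × 80 × 0.3535 × 13 = 220.6 kips (longitudinal, 2 welds).
R_nwt = 0.6 × 80 × 0.3535 × 4 = 67.87 kips (transverse, base value).
(i) R_nwl + R_nwt = 288.5 kips; (ii) 0.85 R_nwl + 1.5 R_nwt = 289.3 kips.
R_n = max = 289.3 kips [governs: (ii)]; φR_n = 217 kips.

φR_n ≈ 217 kips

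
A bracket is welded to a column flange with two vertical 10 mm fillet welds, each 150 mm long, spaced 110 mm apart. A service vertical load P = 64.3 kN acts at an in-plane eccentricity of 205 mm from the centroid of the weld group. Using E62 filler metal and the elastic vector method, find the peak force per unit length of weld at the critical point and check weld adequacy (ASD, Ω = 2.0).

E62XX → F_EXX = 620 MPa.
Total weld length L_w = 300 mm. Treat welds as unit-width lines.
Polar moment about centroid: J = 2[d³/12 + d(b/2)²] = 2[150³/12 + 150×55²] = 1470000 mm³.
Direct shear f_v = P/L_w = 64.3×10³ / 300 = 214.3 N/mm (vertical).
Torsion M = P·e = 64.3×10³ × 205 = 13182000 N·mm.
Critical point at (x, y) = (55, 75) from centroid. f_tx = M·y/J = 672.5 N/mm; f_ty = M·x/J = 493.2 N/mm.
Resultant f_max = √[f_tx² + (f_v + f_ty)²] = √[672.5² + (214.3 + 493.2)²] = 976.2 N/mm.
Capacity per unit length: r_n/Ω = (1/2.0) × 0.6 × 620 × (0.707 × 10) = 1315 N/mm.
976.2 ≤ 1315 → adequate.

f_max ≈ 976 N/mm; adequate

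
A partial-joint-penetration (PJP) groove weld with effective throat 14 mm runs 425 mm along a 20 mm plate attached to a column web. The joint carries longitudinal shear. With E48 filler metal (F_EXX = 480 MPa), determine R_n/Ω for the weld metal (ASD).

R_n/Ω ≈ 857 kN

Effective throat (given) t_e = 14 mm.
A_we = 14 × 425 = 5950 mm².
F_nw = 0.6 F_EXX = 288 MPa.
R_n/Ω = (288 × 5950) / 2.0 × 10⁻³ = 856.8 kN.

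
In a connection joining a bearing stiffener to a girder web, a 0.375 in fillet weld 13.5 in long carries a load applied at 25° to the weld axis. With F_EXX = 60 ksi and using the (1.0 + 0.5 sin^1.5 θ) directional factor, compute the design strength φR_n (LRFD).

t_e = 0.707 × 0.375 = 0.2651 in; A_we = 0.2651 × 13.5 = 3.579 in².
Directional factor: 1.0 + 0.5 sin^1.5(25°) = 1.137.
F_nw = 0.6 × 60 × 1.137 = 40.95 ksi.
φR_n = 0.75 × 40.95 × 3.579 = 109.9 kips.

φR_n ≈ 110 kips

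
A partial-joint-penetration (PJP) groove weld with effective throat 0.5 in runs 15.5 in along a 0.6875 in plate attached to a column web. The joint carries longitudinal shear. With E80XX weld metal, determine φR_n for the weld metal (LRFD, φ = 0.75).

φR_n ≈ 279 kip

E80XX → F_EXX = 80 ksi.
Effective throat (given) t_e = 0.5 in.
A_we = 0.5 × 15.5 = 7.75 in².
F_nw = 0.6 F_EXX = 48 ksi.
φR_n = 0.75 × 48 × 7.75 = 279 kip.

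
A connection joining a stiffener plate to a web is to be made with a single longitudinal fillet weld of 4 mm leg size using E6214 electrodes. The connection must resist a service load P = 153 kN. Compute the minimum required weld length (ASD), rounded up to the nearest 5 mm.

L = 295 mm

E62XX → F_EXX = 620 MPa.
Throat t_e = 0.707 × 4 = 2.828 mm.
r_n/Ω = (0.6 × 620 × 2.828) / 2.0 = 526 N/mm = 0.526 kN/mm.
L_req = P / (r_n/Ω) = 153 / 0.526 = 290.9 mm total.
Round up → use L = 295 mm.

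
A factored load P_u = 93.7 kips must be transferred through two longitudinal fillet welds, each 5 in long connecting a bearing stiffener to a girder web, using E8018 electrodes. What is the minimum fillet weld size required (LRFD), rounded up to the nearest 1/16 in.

E80XX → F_EXX = 80 ksi.
Total weld length L = 10 in.
Required throat t_e = P_u / (φ × 0.6 F_EXX × L) = 93.7 / (0.75 × 0.6 × 80 × 10) = 0.2603 in.
Required leg w = t_e / 0.707 = 0.3681 in → use 3/8 in.

w = 3/8 in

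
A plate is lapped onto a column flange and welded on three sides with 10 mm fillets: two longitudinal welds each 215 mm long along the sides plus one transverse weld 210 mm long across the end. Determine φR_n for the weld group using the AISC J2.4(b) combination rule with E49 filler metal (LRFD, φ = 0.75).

φR_n ≈ 1060 kN

E49XX → F_EXX = 490 MPa.
t_e = 0.707 × 10 = 7.07 mm.
R_nwl = 0.6 × 490 × 7.07 × 430 × 10⁻³ = 893.8 kN (longitudinal, 2 welds).
R_nwt = 0.6 × 490 × 7.07 × 210 × 10⁻³ = 436.5 kN (transverse, base value).
(i) R_nwl + R_nwt = 1330 kN; (ii) 0.85 R_nwl + 1.5 R_nwt = 1414 kN.
R_n = max = 1414 kN [governs: (ii)]; φR_n = 1061 kN.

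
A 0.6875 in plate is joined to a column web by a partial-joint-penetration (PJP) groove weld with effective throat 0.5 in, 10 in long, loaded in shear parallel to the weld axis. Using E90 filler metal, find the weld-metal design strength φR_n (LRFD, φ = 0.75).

E90XX → F_EXX = 90 ksi.
Effective throat (given) t_e = 0.5 in.
A_we = 0.5 × 10 = 5 in².
F_nw = 0.6 F_EXX = 54 ksi.
φR_n = 0.75 × 54 × 5 = 202.5 kip.

φR_n ≈ 202 kip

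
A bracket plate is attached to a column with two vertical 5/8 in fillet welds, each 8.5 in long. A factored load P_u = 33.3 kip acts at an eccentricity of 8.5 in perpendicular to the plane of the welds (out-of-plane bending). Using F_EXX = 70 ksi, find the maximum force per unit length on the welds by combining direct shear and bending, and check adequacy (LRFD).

L_w = 2 × 8.5 = 17 in; section modulus (unit throat) S = 2 × L²/6 = 24.08 in².
Direct shear f_v = P/L_w = 33.3/17 = 1.959 kip/in.
Moment M = P × e = 33.3 × 8.5 = 283.05 kip·in; bending f_b = M/S = 11.75 kip/in.
f_max = √(f_v² + f_b²) = √(1.959² + 11.75²) = 11.92 kip/in.
φr_n = 0.75 × 0.6 × 70 × (0.707 × 0.625) = 13.92 kip/in → adequate.

f_max ≈ 11.9 kip/in; adequate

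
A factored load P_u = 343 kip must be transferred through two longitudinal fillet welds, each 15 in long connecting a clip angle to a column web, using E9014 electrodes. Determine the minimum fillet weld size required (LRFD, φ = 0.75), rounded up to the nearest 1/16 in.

w = 7/16 in

E90XX → F_EXX = 90 ksi.
Total weld length L = 30 in.
Required throat t_e = P_u / (φ × 0.6 F_EXX × L) = 343 / (0.75 × 0.6 × 90 × 30) = 0.2823 in.
Required leg w = t_e / 0.707 = 0.3993 in → use 7/16 in.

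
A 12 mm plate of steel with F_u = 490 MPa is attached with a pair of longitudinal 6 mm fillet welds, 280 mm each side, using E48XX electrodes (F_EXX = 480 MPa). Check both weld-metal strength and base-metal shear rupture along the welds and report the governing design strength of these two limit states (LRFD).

t_e = 0.707 × 6 = 4.242 mm; L = 560 mm.
Weld metal: φR_n = 0.75 × 0.6 × 480 × 4.242 × 560 × 10⁻³ = 513.1 kN.
Base metal (shear rupture): φR_n = 0.75 × 0.6 × 490 × 12 × 560 × 10⁻³ = 1482 kN.
Governing: weld metal.

φR_n ≈ 513 kN (weld metal governs)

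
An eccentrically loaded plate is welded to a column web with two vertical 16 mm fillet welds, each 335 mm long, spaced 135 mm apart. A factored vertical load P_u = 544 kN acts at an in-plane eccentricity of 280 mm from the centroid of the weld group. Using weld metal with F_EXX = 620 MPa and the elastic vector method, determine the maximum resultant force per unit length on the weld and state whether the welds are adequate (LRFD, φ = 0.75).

Total weld length L_w = 670 mm. Treat welds as unit-width lines.
Polar moment about centroid: J = 2[d³/12 + d(b/2)²] = 2[335³/12 + 335×67.5²] = 9319000 mm³.
Direct shear f_v = P/L_w = 544×10³ / 670 = 811.9 N/mm (vertical).
Torsion M = P·e = 544×10³ × 280 = 152320000 N·mm.
Critical point at (x, y) = (67.5, 167.5) from centroid. f_tx = M·y/J = 2738 N/mm; f_ty = M·x/J = 1103 N/mm.
Resultant f_max = √[f_tx² + (f_v + f_ty)²] = √[2738² + (811.9 + 1103)²] = 3341 N/mm.
Capacity per unit length: φr_n = 0.75 × 0.6 × 620 × (0.707 × 16) = 3156 N/mm.
3341 > 3156 → NOT adequate.

f_max ≈ 3340 N/mm; NOT adequate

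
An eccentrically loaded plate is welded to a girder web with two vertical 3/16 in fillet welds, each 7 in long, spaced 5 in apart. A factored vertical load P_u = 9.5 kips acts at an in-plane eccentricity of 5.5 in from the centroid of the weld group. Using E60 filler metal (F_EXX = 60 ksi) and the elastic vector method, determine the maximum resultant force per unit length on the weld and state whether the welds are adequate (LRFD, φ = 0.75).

f_max ≈ 2.02 kip/in; adequate

Total weld length L_w = 14 in. Treat welds as unit-width lines.
Polar moment about centroid: J = 2[d³/12 + d(b/2)²] = 2[7³/12 + 7×2.5²] = 144.7 in³.
Direct shear f_v = P/L_w = 9.5 / 14 = 0.6786 kip/in (vertical).
Torsion M = P·e = 9.5 × 5.5 = 52.25 kip·in.
Critical point at (x, y) = (2.5, 3.5) from centroid. f_tx = M·y/J = 1.264 kip/in; f_ty = M·x/J = 0.9029 kip/in.
Resultant f_max = √[f_tx² + (f_v + f_ty)²] = √[1.264² + (0.6786 + 0.9029)²] = 2.025 kip/in.
Capacity per unit length: φr_n = 0.75 × 0.6 × 60 × (0.707 × 0.1875) = 3.579 kip/in.
2.025 ≤ 3.579 → adequate.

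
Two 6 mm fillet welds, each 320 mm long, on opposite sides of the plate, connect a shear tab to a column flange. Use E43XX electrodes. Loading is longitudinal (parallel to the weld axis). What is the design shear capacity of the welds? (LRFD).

E43XX → F_EXX = 430 MPa.
Effective throat t_e = 0.707 × 6 = 4.242 mm.
Total length L = 640 mm; A_we = 4.242 × 640 = 2715 mm².
F_nw = 0.6 F_EXX = 0.6 × 430 = 258 MPa.
φR_n = 0.75 × 258 × 2715 × 10⁻³ = 525.3 kN.

φR_n ≈ 525 kN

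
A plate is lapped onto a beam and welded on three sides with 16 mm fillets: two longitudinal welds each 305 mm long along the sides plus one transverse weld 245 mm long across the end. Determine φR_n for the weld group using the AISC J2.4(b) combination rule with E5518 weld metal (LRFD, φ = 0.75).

E55XX → F_EXX = 550 MPa.
t_e = 0.707 × 16 = 11.31 mm.
R_nwl = 0.6 × 550 × 11.31 × 610 × 10⁻³ = 2277 kN (longitudinal, 2 welds).
R_nwt = 0.6 × 550 × 11.31 × 245 × 10⁻³ = 914.6 kN (transverse, base value).
(i) R_nwl + R_nwt = 3192 kN; (ii) 0.85 R_nwl + 1.5 R_nwt = 3307 kN.
R_n = max = 3307 kN [governs: (ii)]; φR_n = 2481 kN.

φR_n ≈ 2480 kN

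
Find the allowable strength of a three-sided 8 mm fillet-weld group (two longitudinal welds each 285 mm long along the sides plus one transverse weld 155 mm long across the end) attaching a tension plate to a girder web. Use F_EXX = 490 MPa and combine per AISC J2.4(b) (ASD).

R_n/Ω ≈ 603 kN

t_e = 0.707 × 8 = 5.656 mm.
R_nwl = 0.6 × 490 × 5.656 × 570 × 10⁻³ = 947.8 kN (longitudinal, 2 welds).
R_nwt = 0.6 × 490 × 5.656 × 155 × 10⁻³ = 257.7 kN (transverse, base value).
(i) R_nwl + R_nwt = 1206 kN; (ii) 0.85 R_nwl + 1.5 R_nwt = 1192 kN.
R_n = max = 1206 kN [governs: (i)]; R_n/Ω = 602.8 kN.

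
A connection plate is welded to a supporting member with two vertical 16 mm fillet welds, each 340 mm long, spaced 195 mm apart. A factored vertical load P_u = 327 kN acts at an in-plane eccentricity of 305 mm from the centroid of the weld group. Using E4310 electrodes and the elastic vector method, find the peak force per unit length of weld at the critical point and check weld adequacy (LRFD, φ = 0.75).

f_max ≈ 1790 N/mm; adequate

E43XX → F_EXX = 430 MPa.
Total weld length L_w = 680 mm. Treat welds as unit-width lines.
Polar moment about centroid: J = 2[d³/12 + d(b/2)²] = 2[340³/12 + 340×97.5²] = 13010000 mm³.
Direct shear f_v = P/L_w = 327×10³ / 680 = 480.9 N/mm (vertical).
Torsion M = P·e = 327×10³ × 305 = 99735000 N·mm.
Critical point at (x, y) = (97.5, 170) from centroid. f_tx = M·y/J = 1303 N/mm; f_ty = M·x/J = 747.2 N/mm.
Resultant f_max = √[f_tx² + (f_v + f_ty)²] = √[1303² + (480.9 + 747.2)²] = 1790 N/mm.
Capacity per unit length: φr_n = 0.75 × 0.6 × 430 × (0.707 × 16) = 2189 N/mm.
1790 ≤ 2189 → adequate.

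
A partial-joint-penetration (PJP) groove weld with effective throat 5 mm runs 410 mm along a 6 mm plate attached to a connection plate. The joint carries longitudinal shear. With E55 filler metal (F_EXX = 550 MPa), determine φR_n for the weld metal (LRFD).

φR_n ≈ 507 kN

Effective throat (given) t_e = 5 mm.
A_we = 5 × 410 = 2050 mm².
F_nw = 0.6 F_EXX = 330 MPa.
φR_n = 0.75 × 330 × 2050 × 10⁻³ = 507.4 kN.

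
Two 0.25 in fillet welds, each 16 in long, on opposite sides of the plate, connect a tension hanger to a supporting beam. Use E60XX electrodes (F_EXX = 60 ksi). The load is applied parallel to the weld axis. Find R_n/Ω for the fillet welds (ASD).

R_n/Ω ≈ 102 kip

Effective throat t_e = 0.707 × 0.25 = 0.1767 in.
Total length L = 32 in; A_we = 0.1767 × 32 = 5.656 in².
F_nw = 0.6 F_EXX = 0.6 × 60 = 36 ksi.
R_n = 36 × 5.656 = 203.6 kip; R_n/Ω = 203.6/2.0 = 101.8 kip.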